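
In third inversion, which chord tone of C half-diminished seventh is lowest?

Bb

The seventh of C half-diminished seventh (C–Eb–Gb–Bb) is Bb; that is the bass in third inversion.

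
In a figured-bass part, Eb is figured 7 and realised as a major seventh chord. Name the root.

Eb

The figures 7 mean the root of the chord is in the bass. If Eb is the root of a major seventh chord, the root is Eb (chord tones Eb–G–Bb–D).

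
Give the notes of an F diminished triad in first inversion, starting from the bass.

The chord tones are F–Ab–Cb. With the third (Ab) lowest for first inversion: Ab, Cb, F.

Ab, Cb, F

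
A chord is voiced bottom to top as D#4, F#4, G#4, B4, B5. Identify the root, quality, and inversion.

Reducing to letter names: D#, F#, G#, B. These stack in thirds as G#–B–D#–F# — a G# minor seventh chord.
D# is the fifth of G# minor seventh; fifth in the bass means second inversion (figured bass 4/3).

G# minor seventh, second inversion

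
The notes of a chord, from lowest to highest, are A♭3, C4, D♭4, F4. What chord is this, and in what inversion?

The pitch classes Ab, C, Db, F arrange in thirds as Db–F–Ab–C: a Db major seventh chord.
Ab is the fifth of Db major seventh; fifth in the bass means second inversion (figured bass 4/3).

Db major seventh, second inversion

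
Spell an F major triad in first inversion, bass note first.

The chord tones are F–A–C. With the third (A) lowest for first inversion: A, C, F.

A, C, F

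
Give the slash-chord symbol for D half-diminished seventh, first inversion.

First inversion of D half-diminished seventh has the third (F) in the bass. As a slash chord: Dø7/F.

Dø7/F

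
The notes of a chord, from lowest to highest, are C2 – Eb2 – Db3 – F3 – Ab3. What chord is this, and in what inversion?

Db major ninth, third inversion

The distinct note names are C, Eb, Db, F, Ab. Stacked in thirds they read Db–F–Ab–C–Eb, which is a major ninth chord on Db.
With the seventh (C) in the bass, the chord is in third inversion.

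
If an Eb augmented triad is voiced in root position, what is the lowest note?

The root of Eb augmented (Eb–G–B) is Eb; that is the bass in root position.

Eb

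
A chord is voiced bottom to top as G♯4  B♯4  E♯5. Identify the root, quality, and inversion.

E# minor, first inversion

The pitch classes G#, B#, E# arrange in thirds as E#–G#–B#: an E# minor triad.
The lowest note is G#, the third of the chord, so this is first inversion (figured bass 6).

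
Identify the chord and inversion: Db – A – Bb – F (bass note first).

The distinct note names are Db, A, Bb, F. Stacked in thirds they read Bb–Db–F–A, which is a minor-major seventh chord on Bb.
With the third (Db) in the bass, the chord is in first inversion (figured bass 6/5).

Bb minor-major seventh, first inversion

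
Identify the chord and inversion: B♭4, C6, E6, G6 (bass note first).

C dominant seventh, third inversion

The distinct note names are Bb, C, E, G. Stacked in thirds they read C–E–G–Bb, which is a dominant seventh chord on C.
Bb is the seventh of C dominant seventh; seventh in the bass means third inversion (figured bass 4/2).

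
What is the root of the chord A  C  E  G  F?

F

The distinct letter names are A, C, E, G, F. Arranged as a stack of thirds they read F–A–C–E–G, so F is the root (an F major ninth chord).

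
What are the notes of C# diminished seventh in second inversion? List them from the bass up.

G, Bb, C#, E

C# diminished seventh is C#–E–G–Bb. Second inversion puts the fifth (G) in the bass, with the remaining tones above: G, Bb, C#, E.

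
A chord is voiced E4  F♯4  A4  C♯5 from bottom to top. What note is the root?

E, F#, A, C# are the tones of an F# minor seventh chord (F#–A–C#–E), making F# the root.

F#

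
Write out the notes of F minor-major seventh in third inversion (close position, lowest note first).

E, F, Ab, C

F minor-major seventh is F–Ab–C–E. Third inversion puts the seventh (E) in the bass, with the remaining tones above: E, F, Ab, C.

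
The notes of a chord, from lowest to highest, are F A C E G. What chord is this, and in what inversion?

The distinct note names are F, A, C, E, G. Stacked in thirds they read F–A–C–E–G, which is a major ninth chord on F.
F is the root of F major ninth; root in the bass means root position.

F major ninth, root position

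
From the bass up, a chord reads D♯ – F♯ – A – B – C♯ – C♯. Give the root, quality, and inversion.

The distinct note names are D#, F#, A, B, C#. Stacked in thirds they read B–D#–F#–A–C#, which is a dominant ninth chord on B.
D# is the third of B dominant ninth; third in the bass means first inversion.

B dominant ninth, first inversion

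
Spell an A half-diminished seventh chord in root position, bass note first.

A, C, Eb, G

Spelling A half-diminished seventh: A–C–Eb–G. In root position the root is bass, giving A, C, Eb, G from the bottom.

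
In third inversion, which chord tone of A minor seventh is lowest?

A minor seventh is A–C–E–G. Third inversion places the seventh in the bass: G.

G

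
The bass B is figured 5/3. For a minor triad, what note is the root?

The figures 5/3 mean the root of the chord is in the bass. If B is the root of a minor triad, the root is B (chord tones B–D–F#).

B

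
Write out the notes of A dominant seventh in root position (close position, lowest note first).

A dominant seventh is A–C#–E–G. Root position puts the root (A) in the bass, with the remaining tones above: A, C#, E, G.

A, C#, E, G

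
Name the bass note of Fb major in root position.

Fb

The root of Fb major (Fb–Ab–Cb) is Fb; that is the bass in root position.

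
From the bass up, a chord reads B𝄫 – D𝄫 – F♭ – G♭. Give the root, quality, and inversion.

Reducing to letter names: Bbb, Dbb, Fb, Gb. These stack in thirds as Gb–Bbb–Dbb–Fb — a Gb half-diminished seventh chord.
The lowest note is Bbb, the third of the chord, so this is first inversion (figured bass 6/5).

Gb half-diminished seventh, first inversion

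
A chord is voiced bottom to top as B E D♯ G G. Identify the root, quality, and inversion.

E minor-major seventh, second inversion

Reducing to letter names: B, E, D#, G. These stack in thirds as E–G–B–D# — an E minor-major seventh chord.
With the fifth (B) in the bass, the chord is in second inversion (figured bass 4/3).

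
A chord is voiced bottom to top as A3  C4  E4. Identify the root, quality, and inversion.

A minor, root position

The pitch classes A, C, E arrange in thirds as A–C–E: an A minor triad.
The lowest note is A, the root of the chord, so this is root position (figured bass 5/3).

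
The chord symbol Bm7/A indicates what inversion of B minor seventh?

Bm7/A means B minor seventh with A in the bass. A is the seventh of B minor seventh (B–D–F#–A), so this is third inversion.

third inversion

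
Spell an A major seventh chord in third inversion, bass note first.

Spelling A major seventh: A–C#–E–G#. In third inversion the seventh is bass, giving G#, A, C#, E from the bottom.

G#, A, C#, E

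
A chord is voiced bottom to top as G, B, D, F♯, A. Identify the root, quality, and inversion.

The pitch classes G, B, D, F#, A arrange in thirds as G–B–D–F#–A: a G major ninth chord.
The lowest note is G, the root of the chord, so this is root position.

G major ninth, root position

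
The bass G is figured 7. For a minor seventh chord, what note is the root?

G

The figures 7 mean the root of the chord is in the bass. If G is the root of a minor seventh chord, the root is G (chord tones G–Bb–D–F).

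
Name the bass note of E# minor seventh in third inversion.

D#

In third inversion the seventh is lowest. For E# minor seventh (E#–G#–B#–D#) that is D#.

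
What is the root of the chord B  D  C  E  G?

C

Reordering B, D, C, E, G into stacked thirds gives C–E–G–B–D; the bottom of that stack, C, is the root.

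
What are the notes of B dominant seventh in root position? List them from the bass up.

B, D#, F#, A

The chord tones are B–D#–F#–A. With the root (B) lowest for root position: B, D#, F#, A.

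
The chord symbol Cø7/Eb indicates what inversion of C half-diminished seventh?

Cø7/Eb means C half-diminished seventh with Eb in the bass. Eb is the third of C half-diminished seventh (C–Eb–Gb–Bb), so this is first inversion.

first inversion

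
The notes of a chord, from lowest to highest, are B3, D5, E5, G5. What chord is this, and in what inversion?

E minor seventh, second inversion

Reducing to letter names: B, D, E, G. These stack in thirds as E–G–B–D — an E minor seventh chord.
B is the fifth of E minor seventh; fifth in the bass means second inversion (figured bass 4/3).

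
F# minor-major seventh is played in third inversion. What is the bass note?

E#

In third inversion the seventh is lowest. For F# minor-major seventh (F#–A–C#–E#) that is E#.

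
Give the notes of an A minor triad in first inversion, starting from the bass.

A minor is A–C–E. First inversion puts the third (C) in the bass, with the remaining tones above: C, E, A.

C, E, A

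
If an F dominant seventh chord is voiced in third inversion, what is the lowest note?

Eb

The seventh of F dominant seventh (F–A–C–Eb) is Eb; that is the bass in third inversion.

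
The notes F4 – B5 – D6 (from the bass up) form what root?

F, B, D are the tones of a B diminished triad (B–D–F), making B the root.

B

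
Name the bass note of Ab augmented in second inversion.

E

The fifth of Ab augmented (Ab–C–E) is E; that is the bass in second inversion.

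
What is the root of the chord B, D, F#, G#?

The distinct letter names are B, D, F#, G#. Arranged as a stack of thirds they read G#–B–D–F#, so G# is the root (a G# half-diminished seventh chord).

G#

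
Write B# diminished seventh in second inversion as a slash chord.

B#dim7/F#

Second inversion of B# diminished seventh has the fifth (F#) in the bass. As a slash chord: B#dim7/F#.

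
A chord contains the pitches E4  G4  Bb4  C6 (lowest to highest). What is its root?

C

The distinct letter names are E, G, Bb, C. Arranged as a stack of thirds they read C–E–G–Bb, so C is the root (a C dominant seventh chord).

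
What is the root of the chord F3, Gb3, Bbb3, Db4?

Reordering F, Gb, Bbb, Db into stacked thirds gives Gb–Bbb–Db–F; the bottom of that stack, Gb, is the root.

Gb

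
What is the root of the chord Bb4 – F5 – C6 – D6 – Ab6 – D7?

Reordering Bb, F, C, D, Ab into stacked thirds gives Bb–D–F–Ab–C; the bottom of that stack, Bb, is the root.

Bb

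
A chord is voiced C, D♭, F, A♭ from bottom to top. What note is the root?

Db

Reordering C, Db, F, Ab into stacked thirds gives Db–F–Ab–C; the bottom of that stack, Db, is the root.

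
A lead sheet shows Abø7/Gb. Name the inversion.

third inversion

Abø7/Gb means Ab half-diminished seventh with Gb in the bass. Gb is the seventh of Ab half-diminished seventh (Ab–Cb–Ebb–Gb), so this is third inversion.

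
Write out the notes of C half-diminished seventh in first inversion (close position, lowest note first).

Eb, Gb, Bb, C

Spelling C half-diminished seventh: C–Eb–Gb–Bb. In first inversion the third is bass, giving Eb, Gb, Bb, C from the bottom.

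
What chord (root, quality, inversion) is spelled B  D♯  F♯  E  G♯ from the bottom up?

E major ninth, second inversion

The distinct note names are B, D#, F#, E, G#. Stacked in thirds they read E–G#–B–D#–F#, which is a major ninth chord on E.
With the fifth (B) in the bass, the chord is in second inversion.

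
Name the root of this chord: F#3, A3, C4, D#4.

Reordering F#, A, C, D# into stacked thirds gives D#–F#–A–C; the bottom of that stack, D#, is the root.

D#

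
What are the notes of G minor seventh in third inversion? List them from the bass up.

The chord tones are G–Bb–D–F. With the seventh (F) lowest for third inversion: F, G, Bb, D.

F, G, Bb, D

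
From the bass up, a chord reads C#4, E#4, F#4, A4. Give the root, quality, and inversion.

F# minor-major seventh, second inversion

Reducing to letter names: C#, E#, F#, A. These stack in thirds as F#–A–C#–E# — an F# minor-major seventh chord.
With the fifth (C#) in the bass, the chord is in second inversion (figured bass 4/3).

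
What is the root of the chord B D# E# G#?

Reordering B, D#, E#, G# into stacked thirds gives E#–G#–B–D#; the bottom of that stack, E#, is the root.

E#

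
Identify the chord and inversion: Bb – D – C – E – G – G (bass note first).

Reducing to letter names: Bb, D, C, E, G. These stack in thirds as C–E–G–Bb–D — a C dominant ninth chord.
With the seventh (Bb) in the bass, the chord is in third inversion.

C dominant ninth, third inversion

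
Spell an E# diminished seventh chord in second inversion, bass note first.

E# diminished seventh is E#–G#–B–D. Second inversion puts the fifth (B) in the bass, with the remaining tones above: B, D, E#, G#.

B, D, E#, G#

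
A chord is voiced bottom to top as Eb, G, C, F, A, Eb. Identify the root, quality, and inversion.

F dominant ninth, third inversion

Reducing to letter names: Eb, G, C, F, A. These stack in thirds as F–A–C–Eb–G — an F dominant ninth chord.
Eb is the seventh of F dominant ninth; seventh in the bass means third inversion.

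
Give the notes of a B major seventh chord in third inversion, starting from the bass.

Spelling B major seventh: B–D#–F#–A#. In third inversion the seventh is bass, giving A#, B, D#, F# from the bottom.

A#, B, D#, F#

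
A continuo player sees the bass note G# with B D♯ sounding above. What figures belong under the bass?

5/3

The notes G#, B, D# stack in thirds as G#–B–D# — a G# minor triad. The bass G# is the root, so this is root position: figured 5/3.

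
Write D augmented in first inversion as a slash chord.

First inversion of D augmented has the third (F#) in the bass. As a slash chord: Daug/F#.

Daug/F#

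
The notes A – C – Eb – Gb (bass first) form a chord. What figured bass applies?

7

The notes A, C, Eb, Gb stack in thirds as A–C–Eb–Gb — an A diminished seventh chord. The bass A is the root, so this is root position: figured 7.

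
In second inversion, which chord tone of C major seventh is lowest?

G

The fifth of C major seventh (C–E–G–B) is G; that is the bass in second inversion.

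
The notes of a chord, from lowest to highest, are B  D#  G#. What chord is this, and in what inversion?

Reducing to letter names: B, D#, G#. These stack in thirds as G#–B–D# — a G# minor triad.
B is the third of G# minor; third in the bass means first inversion (figured bass 6).

G# minor, first inversion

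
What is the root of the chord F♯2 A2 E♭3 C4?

F#

F#, A, Eb, C are the tones of an F# diminished seventh chord (F#–A–C–Eb), making F# the root.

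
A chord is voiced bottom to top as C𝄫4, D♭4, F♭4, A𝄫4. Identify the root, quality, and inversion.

Reducing to letter names: Cbb, Db, Fb, Abb. These stack in thirds as Db–Fb–Abb–Cbb — a Db diminished seventh chord.
With the seventh (Cbb) in the bass, the chord is in third inversion (figured bass 4/2).

Db diminished seventh, third inversion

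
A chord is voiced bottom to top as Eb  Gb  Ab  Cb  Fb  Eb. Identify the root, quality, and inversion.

Reducing to letter names: Eb, Gb, Ab, Cb, Fb. These stack in thirds as Fb–Ab–Cb–Eb–Gb — an Fb major ninth chord.
With the seventh (Eb) in the bass, the chord is in third inversion.

Fb major ninth, third inversion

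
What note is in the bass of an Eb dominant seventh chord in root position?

Eb

In root position the root is lowest. For Eb dominant seventh (Eb–G–Bb–Db) that is Eb.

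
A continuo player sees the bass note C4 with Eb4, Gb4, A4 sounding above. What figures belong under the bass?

6/5

The notes C, Eb, Gb, A stack in thirds as A–C–Eb–Gb — an A diminished seventh chord. The bass C is the third, so this is first inversion: figured 6/5.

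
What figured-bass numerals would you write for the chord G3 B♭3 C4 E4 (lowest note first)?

4/3

The notes G, Bb, C, E stack in thirds as C–E–G–Bb — a C dominant seventh chord. The bass G is the fifth, so this is second inversion: figured 4/3.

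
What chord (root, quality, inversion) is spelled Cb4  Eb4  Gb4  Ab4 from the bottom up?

Ab minor seventh, first inversion

Reducing to letter names: Cb, Eb, Gb, Ab. These stack in thirds as Ab–Cb–Eb–Gb — an Ab minor seventh chord.
The lowest note is Cb, the third of the chord, so this is first inversion (figured bass 6/5).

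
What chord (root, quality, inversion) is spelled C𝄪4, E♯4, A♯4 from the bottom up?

Reducing to letter names: C##, E#, A#. These stack in thirds as A#–C##–E# — an A# major triad.
With the third (C##) in the bass, the chord is in first inversion (figured bass 6).

A# major, first inversion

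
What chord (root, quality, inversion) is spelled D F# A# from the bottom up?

D augmented, root position

The distinct note names are D, F#, A#. Stacked in thirds they read D–F#–A#, which is an augmented triad on D.
With the root (D) in the bass, the chord is in root position (figured bass 5/3).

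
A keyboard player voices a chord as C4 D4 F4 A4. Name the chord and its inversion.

Reducing to letter names: C, D, F, A. These stack in thirds as D–F–A–C — a D minor seventh chord.
With the seventh (C) in the bass, the chord is in third inversion (figured bass 4/2).

D minor seventh, third inversion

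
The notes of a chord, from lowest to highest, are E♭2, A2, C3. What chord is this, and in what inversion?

The pitch classes Eb, A, C arrange in thirds as A–C–Eb: an A diminished triad.
Eb is the fifth of A diminished; fifth in the bass means second inversion (figured bass 6/4).

A diminished, second inversion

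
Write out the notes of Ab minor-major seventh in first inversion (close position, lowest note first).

Cb, Eb, G, Ab

The chord tones are Ab–Cb–Eb–G. With the third (Cb) lowest for first inversion: Cb, Eb, G, Ab.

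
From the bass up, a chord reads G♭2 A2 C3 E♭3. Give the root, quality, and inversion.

The distinct note names are Gb, A, C, Eb. Stacked in thirds they read A–C–Eb–Gb, which is a diminished seventh chord on A.
Gb is the seventh of A diminished seventh; seventh in the bass means third inversion (figured bass 4/2).

A diminished seventh, third inversion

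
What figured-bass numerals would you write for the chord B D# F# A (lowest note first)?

The notes B, D#, F#, A stack in thirds as B–D#–F#–A — a B dominant seventh chord. The bass B is the root, so this is root position: figured 7.

7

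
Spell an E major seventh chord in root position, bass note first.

E major seventh is E–G#–B–D#. Root position puts the root (E) in the bass, with the remaining tones above: E, G#, B, D#.

E, G#, B, D#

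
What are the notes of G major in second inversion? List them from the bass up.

G major is G–B–D. Second inversion puts the fifth (D) in the bass, with the remaining tones above: D, G, B.

D, G, B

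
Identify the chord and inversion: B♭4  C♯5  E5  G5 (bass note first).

The distinct note names are Bb, C#, E, G. Stacked in thirds they read C#–E–G–Bb, which is a diminished seventh chord on C#.
With the seventh (Bb) in the bass, the chord is in third inversion (figured bass 4/2).

C# diminished seventh, third inversion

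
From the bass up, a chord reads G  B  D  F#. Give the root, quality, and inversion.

G major seventh, root position

The distinct note names are G, B, D, F#. Stacked in thirds they read G–B–D–F#, which is a major seventh chord on G.
G is the root of G major seventh; root in the bass means root position (figured bass 7).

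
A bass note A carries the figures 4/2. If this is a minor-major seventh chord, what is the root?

Bb

The figures 4/2 mean the seventh of the chord is in the bass. If A is the seventh of a minor-major seventh chord, the root is Bb (chord tones Bb–Db–F–A).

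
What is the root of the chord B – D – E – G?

E

Reordering B, D, E, G into stacked thirds gives E–G–B–D; the bottom of that stack, E, is the root.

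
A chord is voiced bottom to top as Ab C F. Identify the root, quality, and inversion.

The pitch classes Ab, C, F arrange in thirds as F–Ab–C: an F minor triad.
The lowest note is Ab, the third of the chord, so this is first inversion (figured bass 6).

F minor, first inversion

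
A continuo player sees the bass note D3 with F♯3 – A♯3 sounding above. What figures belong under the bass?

The notes D, F#, A# stack in thirds as D–F#–A# — a D augmented triad. The bass D is the root, so this is root position: figured 5/3.

5/3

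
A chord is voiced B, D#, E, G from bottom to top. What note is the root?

B, D#, E, G are the tones of an E minor-major seventh chord (E–G–B–D#), making E the root.

E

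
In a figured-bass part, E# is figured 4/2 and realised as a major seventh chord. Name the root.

F#

The figures 4/2 mean the seventh of the chord is in the bass. If E# is the seventh of a major seventh chord, the root is F# (chord tones F#–A#–C#–E#).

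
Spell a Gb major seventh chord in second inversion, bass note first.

Db, F, Gb, Bb

Gb major seventh is Gb–Bb–Db–F. Second inversion puts the fifth (Db) in the bass, with the remaining tones above: Db, F, Gb, Bb.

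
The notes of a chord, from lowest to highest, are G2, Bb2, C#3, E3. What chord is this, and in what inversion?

Reducing to letter names: G, Bb, C#, E. These stack in thirds as C#–E–G–Bb — a C# diminished seventh chord.
With the fifth (G) in the bass, the chord is in second inversion (figured bass 4/3).

C# diminished seventh, second inversion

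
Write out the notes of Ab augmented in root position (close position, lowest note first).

Ab, C, E

Spelling Ab augmented: Ab–C–E. In root position the root is bass, giving Ab, C, E from the bottom.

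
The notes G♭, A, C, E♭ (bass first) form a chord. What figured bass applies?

The notes Gb, A, C, Eb stack in thirds as A–C–Eb–Gb — an A diminished seventh chord. The bass Gb is the seventh, so this is third inversion: figured 4/2.

4/2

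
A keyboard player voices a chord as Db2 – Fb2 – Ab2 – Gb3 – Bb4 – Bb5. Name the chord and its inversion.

Gb dominant ninth, second inversion

Reducing to letter names: Db, Fb, Ab, Gb, Bb. These stack in thirds as Gb–Bb–Db–Fb–Ab — a Gb dominant ninth chord.
With the fifth (Db) in the bass, the chord is in second inversion.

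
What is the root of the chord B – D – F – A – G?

Reordering B, D, F, A, G into stacked thirds gives G–B–D–F–A; the bottom of that stack, G, is the root.

G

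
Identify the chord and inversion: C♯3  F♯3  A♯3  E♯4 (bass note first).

Reducing to letter names: C#, F#, A#, E#. These stack in thirds as F#–A#–C#–E# — an F# major seventh chord.
C# is the fifth of F# major seventh; fifth in the bass means second inversion (figured bass 4/3).

F# major seventh, second inversion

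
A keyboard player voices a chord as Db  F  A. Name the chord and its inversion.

Db augmented, root position

The pitch classes Db, F, A arrange in thirds as Db–F–A: a Db augmented triad.
The lowest note is Db, the root of the chord, so this is root position (figured bass 5/3).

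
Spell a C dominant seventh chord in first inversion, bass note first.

E, G, Bb, C

The chord tones are C–E–G–Bb. With the third (E) lowest for first inversion: E, G, Bb, C.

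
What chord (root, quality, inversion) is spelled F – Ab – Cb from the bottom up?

The distinct note names are F, Ab, Cb. Stacked in thirds they read F–Ab–Cb, which is a diminished triad on F.
With the root (F) in the bass, the chord is in root position (figured bass 5/3).

F diminished, root position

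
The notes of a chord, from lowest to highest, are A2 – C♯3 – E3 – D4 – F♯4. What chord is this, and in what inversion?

The pitch classes A, C#, E, D, F# arrange in thirds as D–F#–A–C#–E: a D major ninth chord.
The lowest note is A, the fifth of the chord, so this is second inversion.

D major ninth, second inversion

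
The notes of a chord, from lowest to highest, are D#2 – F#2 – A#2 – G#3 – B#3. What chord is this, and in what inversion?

G# dominant ninth, second inversion

Reducing to letter names: D#, F#, A#, G#, B#. These stack in thirds as G#–B#–D#–F#–A# — a G# dominant ninth chord.
The lowest note is D#, the fifth of the chord, so this is second inversion.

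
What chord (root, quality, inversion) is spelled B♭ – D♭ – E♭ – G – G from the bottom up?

The distinct note names are Bb, Db, Eb, G. Stacked in thirds they read Eb–G–Bb–Db, which is a dominant seventh chord on Eb.
The lowest note is Bb, the fifth of the chord, so this is second inversion (figured bass 4/3).

Eb dominant seventh, second inversion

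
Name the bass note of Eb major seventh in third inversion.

Eb major seventh is Eb–G–Bb–D. Third inversion places the seventh in the bass: D.

D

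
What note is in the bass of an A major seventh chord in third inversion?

The seventh of A major seventh (A–C#–E–G#) is G#; that is the bass in third inversion.

G#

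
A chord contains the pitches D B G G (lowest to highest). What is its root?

G

The distinct letter names are D, B, G. Arranged as a stack of thirds they read G–B–D, so G is the root (a G major triad).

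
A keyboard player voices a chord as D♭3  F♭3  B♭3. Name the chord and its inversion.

Bb diminished, first inversion

Reducing to letter names: Db, Fb, Bb. These stack in thirds as Bb–Db–Fb — a Bb diminished triad.
The lowest note is Db, the third of the chord, so this is first inversion (figured bass 6).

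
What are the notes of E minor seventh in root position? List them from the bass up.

E, G, B, D

E minor seventh is E–G–B–D. Root position puts the root (E) in the bass, with the remaining tones above: E, G, B, D.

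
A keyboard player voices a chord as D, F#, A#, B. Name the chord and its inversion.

B minor-major seventh, first inversion

The pitch classes D, F#, A#, B arrange in thirds as B–D–F#–A#: a B minor-major seventh chord.
With the third (D) in the bass, the chord is in first inversion (figured bass 6/5).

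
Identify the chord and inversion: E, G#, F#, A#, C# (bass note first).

F# dominant ninth, third inversion

Reducing to letter names: E, G#, F#, A#, C#. These stack in thirds as F#–A#–C#–E–G# — an F# dominant ninth chord.
The lowest note is E, the seventh of the chord, so this is third inversion.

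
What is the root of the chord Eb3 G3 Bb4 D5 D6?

Reordering Eb, G, Bb, D into stacked thirds gives Eb–G–Bb–D; the bottom of that stack, Eb, is the root.

Eb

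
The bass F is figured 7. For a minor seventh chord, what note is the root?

F

The figures 7 mean the root of the chord is in the bass. If F is the root of a minor seventh chord, the root is F (chord tones F–Ab–C–Eb).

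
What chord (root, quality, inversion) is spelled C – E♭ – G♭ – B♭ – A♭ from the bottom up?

Ab dominant ninth, first inversion

The pitch classes C, Eb, Gb, Bb, Ab arrange in thirds as Ab–C–Eb–Gb–Bb: an Ab dominant ninth chord.
The lowest note is C, the third of the chord, so this is first inversion.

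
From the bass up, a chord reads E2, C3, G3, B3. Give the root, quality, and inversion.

C major seventh, first inversion

The pitch classes E, C, G, B arrange in thirds as C–E–G–B: a C major seventh chord.
E is the third of C major seventh; third in the bass means first inversion (figured bass 6/5).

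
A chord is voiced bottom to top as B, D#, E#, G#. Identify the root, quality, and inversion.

E# half-diminished seventh, second inversion

Reducing to letter names: B, D#, E#, G#. These stack in thirds as E#–G#–B–D# — an E# half-diminished seventh chord.
The lowest note is B, the fifth of the chord, so this is second inversion (figured bass 4/3).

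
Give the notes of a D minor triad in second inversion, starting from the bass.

A, D, F

Spelling D minor: D–F–A. In second inversion the fifth is bass, giving A, D, F from the bottom.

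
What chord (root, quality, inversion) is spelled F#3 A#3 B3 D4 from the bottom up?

B minor-major seventh, second inversion

The distinct note names are F#, A#, B, D. Stacked in thirds they read B–D–F#–A#, which is a minor-major seventh chord on B.
The lowest note is F#, the fifth of the chord, so this is second inversion (figured bass 4/3).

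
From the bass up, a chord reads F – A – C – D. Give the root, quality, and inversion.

The distinct note names are F, A, C, D. Stacked in thirds they read D–F–A–C, which is a minor seventh chord on D.
F is the third of D minor seventh; third in the bass means first inversion (figured bass 6/5).

D minor seventh, first inversion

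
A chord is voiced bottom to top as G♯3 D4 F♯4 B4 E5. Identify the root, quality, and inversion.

E dominant ninth, first inversion

Reducing to letter names: G#, D, F#, B, E. These stack in thirds as E–G#–B–D–F# — an E dominant ninth chord.
With the third (G#) in the bass, the chord is in first inversion.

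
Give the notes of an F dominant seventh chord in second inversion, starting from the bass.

C, Eb, F, A

Spelling F dominant seventh: F–A–C–Eb. In second inversion the fifth is bass, giving C, Eb, F, A from the bottom.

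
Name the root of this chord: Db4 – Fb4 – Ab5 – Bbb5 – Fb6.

Db, Fb, Ab, Bbb are the tones of a Bbb major seventh chord (Bbb–Db–Fb–Ab), making Bbb the root.

Bbb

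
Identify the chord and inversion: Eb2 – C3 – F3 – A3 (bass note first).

The pitch classes Eb, C, F, A arrange in thirds as F–A–C–Eb: an F dominant seventh chord.
Eb is the seventh of F dominant seventh; seventh in the bass means third inversion (figured bass 4/2).

F dominant seventh, third inversion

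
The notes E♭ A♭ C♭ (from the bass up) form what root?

Ab

The distinct letter names are Eb, Ab, Cb. Arranged as a stack of thirds they read Ab–Cb–Eb, so Ab is the root (an Ab minor triad).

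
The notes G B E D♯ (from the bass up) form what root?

E

G, B, E, D# are the tones of an E minor-major seventh chord (E–G–B–D#), making E the root.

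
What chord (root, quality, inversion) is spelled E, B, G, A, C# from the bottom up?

The pitch classes E, B, G, A, C# arrange in thirds as A–C#–E–G–B: an A dominant ninth chord.
E is the fifth of A dominant ninth; fifth in the bass means second inversion.

A dominant ninth, second inversion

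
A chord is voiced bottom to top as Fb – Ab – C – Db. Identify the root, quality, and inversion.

Db minor-major seventh, first inversion

The distinct note names are Fb, Ab, C, Db. Stacked in thirds they read Db–Fb–Ab–C, which is a minor-major seventh chord on Db.
With the third (Fb) in the bass, the chord is in first inversion (figured bass 6/5).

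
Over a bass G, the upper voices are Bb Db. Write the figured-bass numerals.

The notes G, Bb, Db stack in thirds as G–Bb–Db — a G diminished triad. The bass G is the root, so this is root position: figured 5/3.

5/3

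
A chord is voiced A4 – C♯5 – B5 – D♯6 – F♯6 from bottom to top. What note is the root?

Reordering A, C#, B, D#, F# into stacked thirds gives B–D#–F#–A–C#; the bottom of that stack, B, is the root.

B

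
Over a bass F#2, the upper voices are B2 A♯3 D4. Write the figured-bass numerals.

The notes F#, B, A#, D stack in thirds as B–D–F#–A# — a B minor-major seventh chord. The bass F# is the fifth, so this is second inversion: figured 4/3.

4/3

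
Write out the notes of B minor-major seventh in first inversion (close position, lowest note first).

B minor-major seventh is B–D–F#–A#. First inversion puts the third (D) in the bass, with the remaining tones above: D, F#, A#, B.

D, F#, A#, B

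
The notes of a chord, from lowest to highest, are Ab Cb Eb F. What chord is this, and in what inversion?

Reducing to letter names: Ab, Cb, Eb, F. These stack in thirds as F–Ab–Cb–Eb — an F half-diminished seventh chord.
Ab is the third of F half-diminished seventh; third in the bass means first inversion (figured bass 6/5).

F half-diminished seventh, first inversion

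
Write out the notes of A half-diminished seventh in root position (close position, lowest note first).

The chord tones are A–C–Eb–G. With the root (A) lowest for root position: A, C, Eb, G.

A, C, Eb, G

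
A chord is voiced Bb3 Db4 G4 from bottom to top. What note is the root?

Bb, Db, G are the tones of a G diminished triad (G–Bb–Db), making G the root.

G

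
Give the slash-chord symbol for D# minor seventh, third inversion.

Third inversion of D# minor seventh has the seventh (C#) in the bass. As a slash chord: D#m7/C#.

D#m7/C#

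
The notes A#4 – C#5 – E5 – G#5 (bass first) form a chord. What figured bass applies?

7

The notes A#, C#, E, G# stack in thirds as A#–C#–E–G# — an A# half-diminished seventh chord. The bass A# is the root, so this is root position: figured 7.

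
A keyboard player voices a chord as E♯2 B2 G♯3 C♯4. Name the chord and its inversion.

C# dominant seventh, first inversion

The pitch classes E#, B, G#, C# arrange in thirds as C#–E#–G#–B: a C# dominant seventh chord.
E# is the third of C# dominant seventh; third in the bass means first inversion (figured bass 6/5).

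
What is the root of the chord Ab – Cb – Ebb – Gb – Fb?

Ab, Cb, Ebb, Gb, Fb are the tones of an Fb dominant ninth chord (Fb–Ab–Cb–Ebb–Gb), making Fb the root.

Fb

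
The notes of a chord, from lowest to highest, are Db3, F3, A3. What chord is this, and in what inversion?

The distinct note names are Db, F, A. Stacked in thirds they read Db–F–A, which is an augmented triad on Db.
The lowest note is Db, the root of the chord, so this is root position (figured bass 5/3).

Db augmented, root position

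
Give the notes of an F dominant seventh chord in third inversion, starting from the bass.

Eb, F, A, C

Spelling F dominant seventh: F–A–C–Eb. In third inversion the seventh is bass, giving Eb, F, A, C from the bottom.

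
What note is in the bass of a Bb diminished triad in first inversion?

Db

The third of Bb diminished (Bb–Db–Fb) is Db; that is the bass in first inversion.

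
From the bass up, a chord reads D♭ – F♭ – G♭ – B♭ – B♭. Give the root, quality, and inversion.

Reducing to letter names: Db, Fb, Gb, Bb. These stack in thirds as Gb–Bb–Db–Fb — a Gb dominant seventh chord.
With the fifth (Db) in the bass, the chord is in second inversion (figured bass 4/3).

Gb dominant seventh, second inversion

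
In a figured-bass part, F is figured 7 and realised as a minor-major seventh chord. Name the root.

F

The figures 7 mean the root of the chord is in the bass. If F is the root of a minor-major seventh chord, the root is F (chord tones F–Ab–C–E).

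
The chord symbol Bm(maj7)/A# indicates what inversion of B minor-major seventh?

Bm(maj7)/A# means B minor-major seventh with A# in the bass. A# is the seventh of B minor-major seventh (B–D–F#–A#), so this is third inversion.

third inversion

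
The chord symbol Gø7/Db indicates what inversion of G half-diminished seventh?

Gø7/Db means G half-diminished seventh with Db in the bass. Db is the fifth of G half-diminished seventh (G–Bb–Db–F), so this is second inversion.

second inversion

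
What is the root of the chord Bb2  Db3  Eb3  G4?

Bb, Db, Eb, G are the tones of an Eb dominant seventh chord (Eb–G–Bb–Db), making Eb the root.

Eb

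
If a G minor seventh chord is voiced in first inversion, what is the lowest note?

In first inversion the third is lowest. For G minor seventh (G–Bb–D–F) that is Bb.

Bb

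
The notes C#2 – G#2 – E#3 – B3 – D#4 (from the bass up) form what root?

C#, G#, E#, B, D# are the tones of a C# dominant ninth chord (C#–E#–G#–B–D#), making C# the root.

C#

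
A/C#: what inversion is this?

first inversion

A/C# means A major with C# in the bass. C# is the third of A major (A–C#–E), so this is first inversion.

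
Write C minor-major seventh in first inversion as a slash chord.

First inversion of C minor-major seventh has the third (Eb) in the bass. As a slash chord: Cm(maj7)/Eb.

Cm(maj7)/Eb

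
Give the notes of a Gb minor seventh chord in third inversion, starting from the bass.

Fb, Gb, Bbb, Db

Spelling Gb minor seventh: Gb–Bbb–Db–Fb. In third inversion the seventh is bass, giving Fb, Gb, Bbb, Db from the bottom.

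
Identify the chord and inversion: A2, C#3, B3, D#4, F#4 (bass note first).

The pitch classes A, C#, B, D#, F# arrange in thirds as B–D#–F#–A–C#: a B dominant ninth chord.
With the seventh (A) in the bass, the chord is in third inversion.

B dominant ninth, third inversion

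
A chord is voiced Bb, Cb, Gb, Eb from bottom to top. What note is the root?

Reordering Bb, Cb, Gb, Eb into stacked thirds gives Cb–Eb–Gb–Bb; the bottom of that stack, Cb, is the root.

Cb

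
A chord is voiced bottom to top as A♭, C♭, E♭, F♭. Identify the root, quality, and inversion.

The pitch classes Ab, Cb, Eb, Fb arrange in thirds as Fb–Ab–Cb–Eb: an Fb major seventh chord.
The lowest note is Ab, the third of the chord, so this is first inversion (figured bass 6/5).

Fb major seventh, first inversion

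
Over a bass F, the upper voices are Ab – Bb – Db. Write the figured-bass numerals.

The notes F, Ab, Bb, Db stack in thirds as Bb–Db–F–Ab — a Bb minor seventh chord. The bass F is the fifth, so this is second inversion: figured 4/3.

4/3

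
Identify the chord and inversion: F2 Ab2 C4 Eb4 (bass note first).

F minor seventh, root position

Reducing to letter names: F, Ab, C, Eb. These stack in thirds as F–Ab–C–Eb — an F minor seventh chord.
With the root (F) in the bass, the chord is in root position (figured bass 7).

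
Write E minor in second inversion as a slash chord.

Second inversion of E minor has the fifth (B) in the bass. As a slash chord: Em/B.

Em/B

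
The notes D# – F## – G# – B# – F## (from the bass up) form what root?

G#

The distinct letter names are D#, F##, G#, B#. Arranged as a stack of thirds they read G#–B#–D#–F##, so G# is the root (a G# major seventh chord).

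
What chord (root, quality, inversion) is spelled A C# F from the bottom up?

The distinct note names are A, C#, F. Stacked in thirds they read F–A–C#, which is an augmented triad on F.
With the third (A) in the bass, the chord is in first inversion (figured bass 6).

F augmented, first inversion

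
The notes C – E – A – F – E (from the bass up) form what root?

F

Reordering C, E, A, F into stacked thirds gives F–A–C–E; the bottom of that stack, F, is the root.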